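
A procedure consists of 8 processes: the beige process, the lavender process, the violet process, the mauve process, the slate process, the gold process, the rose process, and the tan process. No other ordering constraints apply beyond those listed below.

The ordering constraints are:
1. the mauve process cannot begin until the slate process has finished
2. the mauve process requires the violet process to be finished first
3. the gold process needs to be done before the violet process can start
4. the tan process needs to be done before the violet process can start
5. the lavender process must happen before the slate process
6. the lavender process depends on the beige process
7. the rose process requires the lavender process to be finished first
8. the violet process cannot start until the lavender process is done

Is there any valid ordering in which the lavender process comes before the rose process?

Yes

Every valid ordering already has the lavender process before the rose process (the constraints require it), so in particular at least one does.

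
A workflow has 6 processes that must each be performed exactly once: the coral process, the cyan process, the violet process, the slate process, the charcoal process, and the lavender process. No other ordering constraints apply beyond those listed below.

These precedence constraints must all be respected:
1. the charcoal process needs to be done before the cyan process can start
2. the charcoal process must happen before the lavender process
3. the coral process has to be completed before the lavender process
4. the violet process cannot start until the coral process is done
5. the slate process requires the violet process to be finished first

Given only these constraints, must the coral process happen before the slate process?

Yes

Chaining the stated constraints: the coral process → the violet process → the slate process.
So the coral process must precede the slate process in any valid ordering.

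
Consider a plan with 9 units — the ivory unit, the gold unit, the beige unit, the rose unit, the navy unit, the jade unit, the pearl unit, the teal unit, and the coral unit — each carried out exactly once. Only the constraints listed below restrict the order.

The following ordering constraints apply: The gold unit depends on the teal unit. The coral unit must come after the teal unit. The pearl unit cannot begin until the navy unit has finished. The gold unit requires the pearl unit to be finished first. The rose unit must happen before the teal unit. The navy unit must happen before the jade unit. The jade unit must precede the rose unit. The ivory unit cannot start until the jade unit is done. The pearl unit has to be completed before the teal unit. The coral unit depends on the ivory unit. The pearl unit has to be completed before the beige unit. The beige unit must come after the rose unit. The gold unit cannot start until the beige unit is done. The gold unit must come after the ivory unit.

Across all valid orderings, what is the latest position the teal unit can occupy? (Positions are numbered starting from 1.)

7

The units that are forced after the teal unit, directly or by a chain of constraints, are the gold unit, the coral unit. That's 2 units.
With 2 mandatory successors out of 9 units total, the latest slot for the teal unit is 9−2 = 7, and it's reachable by doing all non-successors before the teal unit.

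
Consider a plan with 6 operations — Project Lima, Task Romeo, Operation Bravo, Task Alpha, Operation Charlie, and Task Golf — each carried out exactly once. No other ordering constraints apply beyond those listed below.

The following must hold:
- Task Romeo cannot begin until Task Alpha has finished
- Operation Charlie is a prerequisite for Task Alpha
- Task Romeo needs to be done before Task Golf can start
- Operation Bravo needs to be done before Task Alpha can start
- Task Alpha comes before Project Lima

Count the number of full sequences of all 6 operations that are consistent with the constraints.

2 operations have no prerequisites (Operation Bravo, Operation Charlie), so any of them could come first.
Systematically extending each partial ordering one operation at a time and counting, there are 6 complete orderings.

6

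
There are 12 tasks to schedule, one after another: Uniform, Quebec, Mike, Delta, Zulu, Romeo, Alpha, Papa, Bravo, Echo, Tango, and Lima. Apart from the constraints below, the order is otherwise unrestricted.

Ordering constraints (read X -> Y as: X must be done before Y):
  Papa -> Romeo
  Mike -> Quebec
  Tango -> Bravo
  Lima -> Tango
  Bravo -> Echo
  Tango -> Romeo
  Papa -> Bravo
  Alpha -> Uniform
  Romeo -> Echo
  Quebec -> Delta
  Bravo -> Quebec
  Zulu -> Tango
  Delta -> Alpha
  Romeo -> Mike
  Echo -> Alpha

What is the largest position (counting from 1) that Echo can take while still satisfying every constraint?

10

Following every chain forward from Echo, the tasks that must come later are Uniform, Alpha — 2 of them.
With 2 mandatory successors out of 12 tasks total, the latest slot for Echo is 12−2 = 10, and it's reachable by doing all non-successors before Echo.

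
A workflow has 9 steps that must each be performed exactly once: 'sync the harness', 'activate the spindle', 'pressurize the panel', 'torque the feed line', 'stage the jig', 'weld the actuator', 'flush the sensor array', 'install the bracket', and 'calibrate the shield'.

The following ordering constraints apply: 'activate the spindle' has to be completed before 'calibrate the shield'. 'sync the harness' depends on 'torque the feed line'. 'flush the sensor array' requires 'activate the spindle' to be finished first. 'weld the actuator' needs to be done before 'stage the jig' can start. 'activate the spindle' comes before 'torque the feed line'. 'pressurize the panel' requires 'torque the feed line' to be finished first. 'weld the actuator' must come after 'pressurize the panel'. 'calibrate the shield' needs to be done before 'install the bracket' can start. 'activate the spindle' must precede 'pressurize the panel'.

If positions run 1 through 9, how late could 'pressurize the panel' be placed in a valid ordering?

7

Following every chain forward from 'pressurize the panel', the steps that must come later are 'stage the jig', 'weld the actuator' — 2 of them.
So at least 2 steps follow 'pressurize the panel', putting 'pressurize the panel' no later than position 7. That position is achievable by scheduling everything else first.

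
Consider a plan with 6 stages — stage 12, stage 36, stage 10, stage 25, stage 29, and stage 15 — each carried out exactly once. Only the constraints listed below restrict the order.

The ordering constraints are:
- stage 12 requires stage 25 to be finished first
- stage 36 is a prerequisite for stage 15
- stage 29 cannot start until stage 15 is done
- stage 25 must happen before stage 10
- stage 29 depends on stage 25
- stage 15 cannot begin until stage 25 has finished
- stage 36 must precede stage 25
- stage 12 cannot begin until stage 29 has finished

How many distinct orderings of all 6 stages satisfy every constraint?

4

Only stage 36 has no prerequisites, so it must go first.
Counting all ways to extend the partial order to a total order gives 4.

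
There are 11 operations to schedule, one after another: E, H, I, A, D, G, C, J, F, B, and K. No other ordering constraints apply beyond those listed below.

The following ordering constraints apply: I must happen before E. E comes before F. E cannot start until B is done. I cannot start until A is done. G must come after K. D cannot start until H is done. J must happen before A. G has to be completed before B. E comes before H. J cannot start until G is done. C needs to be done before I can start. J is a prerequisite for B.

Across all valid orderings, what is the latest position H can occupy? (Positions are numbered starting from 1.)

Following the constraints forward from H, its only required successor is D.
So at least 1 operation follows H, putting H no later than position 10. That position is achievable by scheduling everything else first.

10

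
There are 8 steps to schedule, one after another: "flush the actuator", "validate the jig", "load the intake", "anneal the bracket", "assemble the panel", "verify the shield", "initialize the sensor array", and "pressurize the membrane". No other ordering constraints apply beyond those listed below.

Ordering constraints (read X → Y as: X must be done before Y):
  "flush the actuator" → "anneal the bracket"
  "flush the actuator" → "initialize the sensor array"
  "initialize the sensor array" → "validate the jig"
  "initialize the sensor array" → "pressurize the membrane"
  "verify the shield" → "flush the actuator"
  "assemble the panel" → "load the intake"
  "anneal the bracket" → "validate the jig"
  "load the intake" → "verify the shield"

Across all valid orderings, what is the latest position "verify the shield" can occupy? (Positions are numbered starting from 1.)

3

Following every chain forward from "verify the shield", the steps that must come later are "flush the actuator", "validate the jig", "anneal the bracket", "initialize the sensor array", "pressurize the membrane" — 5 of them.
With 5 mandatory successors out of 8 steps total, the latest slot for "verify the shield" is 8−5 = 3, and it's reachable by doing all non-successors before "verify the shield".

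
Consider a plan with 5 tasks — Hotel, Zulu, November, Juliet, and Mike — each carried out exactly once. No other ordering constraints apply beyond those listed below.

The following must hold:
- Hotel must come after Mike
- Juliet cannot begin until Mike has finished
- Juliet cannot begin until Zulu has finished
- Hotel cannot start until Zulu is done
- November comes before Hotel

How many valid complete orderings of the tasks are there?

The tasks with no prerequisites are Zulu, November, Mike; any of them can be placed first.
Enumerating by repeatedly choosing an available task (one whose prerequisites are all placed) gives 14 distinct complete orderings.

14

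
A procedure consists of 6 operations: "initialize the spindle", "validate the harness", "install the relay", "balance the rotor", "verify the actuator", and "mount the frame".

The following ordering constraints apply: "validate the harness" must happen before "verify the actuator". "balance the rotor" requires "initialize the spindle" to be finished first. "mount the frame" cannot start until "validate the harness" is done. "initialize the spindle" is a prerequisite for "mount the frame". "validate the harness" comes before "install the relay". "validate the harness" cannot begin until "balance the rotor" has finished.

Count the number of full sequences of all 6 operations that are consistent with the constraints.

6

"initialize the spindle" is the only operation with nothing required before it, so every ordering starts there.
Counting all ways to extend the partial order to a total order gives 6.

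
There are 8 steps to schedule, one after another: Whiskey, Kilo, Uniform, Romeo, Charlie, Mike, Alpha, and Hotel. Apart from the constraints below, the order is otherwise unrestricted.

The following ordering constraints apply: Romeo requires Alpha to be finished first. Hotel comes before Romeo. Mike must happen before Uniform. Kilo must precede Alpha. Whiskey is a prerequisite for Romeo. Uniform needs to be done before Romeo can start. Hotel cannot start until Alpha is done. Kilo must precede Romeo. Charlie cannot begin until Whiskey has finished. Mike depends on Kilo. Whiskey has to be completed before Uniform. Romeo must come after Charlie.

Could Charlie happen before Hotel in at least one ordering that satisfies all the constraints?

Yes

No chain of constraints runs from Hotel to Charlie, so Hotel is not required to come first.
So a valid ordering placing Charlie earlier than Hotel exists.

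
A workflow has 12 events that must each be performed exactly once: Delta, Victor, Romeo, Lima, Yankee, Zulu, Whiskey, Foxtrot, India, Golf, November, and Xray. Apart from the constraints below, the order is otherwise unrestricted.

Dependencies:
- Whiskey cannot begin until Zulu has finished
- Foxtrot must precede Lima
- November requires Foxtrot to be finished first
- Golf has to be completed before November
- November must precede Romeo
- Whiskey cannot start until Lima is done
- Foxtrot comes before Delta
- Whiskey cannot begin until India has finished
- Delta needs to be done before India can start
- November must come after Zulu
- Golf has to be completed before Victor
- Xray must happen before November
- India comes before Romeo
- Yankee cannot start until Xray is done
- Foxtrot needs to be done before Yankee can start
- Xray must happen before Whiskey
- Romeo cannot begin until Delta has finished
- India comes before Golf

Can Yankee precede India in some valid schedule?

No chain of constraints runs from India to Yankee, so India is not required to come first.
So a valid ordering placing Yankee earlier than India exists.

Yes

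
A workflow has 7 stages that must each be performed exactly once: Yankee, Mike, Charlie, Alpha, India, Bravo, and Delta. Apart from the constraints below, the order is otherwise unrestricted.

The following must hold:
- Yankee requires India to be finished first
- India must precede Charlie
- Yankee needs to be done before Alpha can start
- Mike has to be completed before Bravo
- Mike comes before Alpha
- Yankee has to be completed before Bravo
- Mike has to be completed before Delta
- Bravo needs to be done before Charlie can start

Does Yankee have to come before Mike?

No chain of constraints connects Yankee to Mike in either direction.
There exist valid orderings with Mike before Yankee, so Yankee is not required to come first.

No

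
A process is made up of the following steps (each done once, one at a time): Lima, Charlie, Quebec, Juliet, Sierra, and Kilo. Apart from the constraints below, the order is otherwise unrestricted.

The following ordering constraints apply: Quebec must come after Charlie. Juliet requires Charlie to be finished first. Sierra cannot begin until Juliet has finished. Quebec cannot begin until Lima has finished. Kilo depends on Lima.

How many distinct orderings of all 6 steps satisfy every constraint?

35

2 steps have no prerequisites (Lima, Charlie), so any of them could come first.
Enumerating by repeatedly choosing an available step (one whose prerequisites are all placed) gives 35 distinct complete orderings.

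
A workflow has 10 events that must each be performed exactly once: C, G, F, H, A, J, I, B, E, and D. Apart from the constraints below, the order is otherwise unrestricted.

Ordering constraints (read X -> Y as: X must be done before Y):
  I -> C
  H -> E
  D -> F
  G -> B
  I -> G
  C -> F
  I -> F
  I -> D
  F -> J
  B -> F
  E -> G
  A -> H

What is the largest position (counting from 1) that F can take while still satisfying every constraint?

9

The only event forced after F (directly or by a chain) is J.
With 1 mandatory successor out of 10 events total, the latest slot for F is 10−1 = 9, and it's reachable by doing all non-successors before F.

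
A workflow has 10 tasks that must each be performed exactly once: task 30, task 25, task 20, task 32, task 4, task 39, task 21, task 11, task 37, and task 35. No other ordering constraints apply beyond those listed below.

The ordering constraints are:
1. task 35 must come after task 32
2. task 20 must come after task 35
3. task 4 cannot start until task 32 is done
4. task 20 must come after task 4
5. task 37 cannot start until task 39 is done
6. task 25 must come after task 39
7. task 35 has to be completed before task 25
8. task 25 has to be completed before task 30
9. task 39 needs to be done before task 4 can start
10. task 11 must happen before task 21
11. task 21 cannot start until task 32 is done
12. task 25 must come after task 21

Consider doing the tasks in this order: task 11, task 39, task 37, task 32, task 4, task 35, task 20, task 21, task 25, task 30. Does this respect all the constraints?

Yes

Going through the constraints one by one, each required predecessor appears earlier in the sequence than its dependent — e.g. task 39 (position 2) is before task 25 (position 9), as required.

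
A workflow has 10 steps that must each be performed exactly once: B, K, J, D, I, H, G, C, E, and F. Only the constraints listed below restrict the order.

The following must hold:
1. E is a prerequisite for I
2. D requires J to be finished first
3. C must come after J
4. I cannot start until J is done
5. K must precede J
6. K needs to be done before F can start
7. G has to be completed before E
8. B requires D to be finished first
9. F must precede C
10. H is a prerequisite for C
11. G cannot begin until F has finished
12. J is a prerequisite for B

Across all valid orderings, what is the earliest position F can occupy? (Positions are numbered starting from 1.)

Working backwards through the constraints from F, its only required predecessor is K.
So at minimum 1 step comes before F, putting F no earlier than position 2. That position is achievable by scheduling exactly that predecessor first.

2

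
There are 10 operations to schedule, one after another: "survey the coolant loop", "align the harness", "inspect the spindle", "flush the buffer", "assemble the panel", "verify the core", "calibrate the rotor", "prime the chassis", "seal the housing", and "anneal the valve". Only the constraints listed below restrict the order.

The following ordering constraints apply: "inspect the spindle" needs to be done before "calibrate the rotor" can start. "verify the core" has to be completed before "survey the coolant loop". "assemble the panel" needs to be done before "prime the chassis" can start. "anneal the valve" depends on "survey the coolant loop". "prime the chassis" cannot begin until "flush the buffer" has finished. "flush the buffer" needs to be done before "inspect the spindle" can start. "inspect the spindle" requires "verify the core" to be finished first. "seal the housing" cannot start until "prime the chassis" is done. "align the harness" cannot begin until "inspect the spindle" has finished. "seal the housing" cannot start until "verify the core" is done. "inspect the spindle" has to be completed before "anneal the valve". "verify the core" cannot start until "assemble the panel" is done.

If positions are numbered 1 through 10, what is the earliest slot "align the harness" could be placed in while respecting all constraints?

Every operation that must precede "align the harness" has to come before it. Tracing all chains that end at "align the harness", those operations are: "inspect the spindle", "flush the buffer", "assemble the panel", "verify the core" — 4 in total.
With 4 mandatory predecessors, the earliest "align the harness" can sit is position 4+1 = 5, and placing just those 4 first achieves it.

5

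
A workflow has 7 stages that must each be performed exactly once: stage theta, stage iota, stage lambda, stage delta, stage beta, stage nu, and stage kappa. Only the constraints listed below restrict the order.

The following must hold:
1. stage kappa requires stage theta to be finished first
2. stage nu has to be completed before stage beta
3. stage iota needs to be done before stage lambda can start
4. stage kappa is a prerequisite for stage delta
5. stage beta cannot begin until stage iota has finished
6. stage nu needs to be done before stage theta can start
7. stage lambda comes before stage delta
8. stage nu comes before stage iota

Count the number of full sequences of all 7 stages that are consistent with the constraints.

Only stage nu has no prerequisites, so it must go first.
Systematically extending each partial ordering one stage at a time and counting, there are 26 complete orderings.

26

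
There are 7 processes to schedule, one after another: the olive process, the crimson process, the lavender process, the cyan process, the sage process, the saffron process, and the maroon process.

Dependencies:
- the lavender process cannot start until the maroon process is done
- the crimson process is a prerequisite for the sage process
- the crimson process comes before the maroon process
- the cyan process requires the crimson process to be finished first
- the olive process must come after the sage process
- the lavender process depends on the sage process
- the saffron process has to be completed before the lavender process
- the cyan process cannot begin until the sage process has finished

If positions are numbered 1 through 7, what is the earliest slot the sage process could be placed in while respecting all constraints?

2

Working backwards through the constraints from the sage process, its only required predecessor is the crimson process.
With 1 mandatory predecessor, the earliest the sage process can sit is position 1+1 = 2, and placing just that one first achieves it.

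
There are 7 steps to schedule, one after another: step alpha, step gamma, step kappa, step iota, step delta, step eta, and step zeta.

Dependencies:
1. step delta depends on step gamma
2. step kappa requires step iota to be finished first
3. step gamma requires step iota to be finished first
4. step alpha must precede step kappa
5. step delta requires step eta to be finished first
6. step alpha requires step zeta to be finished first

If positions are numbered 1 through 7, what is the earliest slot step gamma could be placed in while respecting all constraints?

The only step forced before step gamma (directly or transitively) is step iota.
With 1 mandatory predecessor, the earliest step gamma can sit is position 1+1 = 2, and placing just that one first achieves it.

2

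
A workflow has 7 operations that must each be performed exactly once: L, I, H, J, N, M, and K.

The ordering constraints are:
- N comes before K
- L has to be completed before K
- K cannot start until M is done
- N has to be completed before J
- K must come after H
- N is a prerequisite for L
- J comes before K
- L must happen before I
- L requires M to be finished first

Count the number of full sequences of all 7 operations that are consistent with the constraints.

67

3 operations have no prerequisites (H, N, M), so any of them could come first.
Counting all ways to extend the partial order to a total order gives 67.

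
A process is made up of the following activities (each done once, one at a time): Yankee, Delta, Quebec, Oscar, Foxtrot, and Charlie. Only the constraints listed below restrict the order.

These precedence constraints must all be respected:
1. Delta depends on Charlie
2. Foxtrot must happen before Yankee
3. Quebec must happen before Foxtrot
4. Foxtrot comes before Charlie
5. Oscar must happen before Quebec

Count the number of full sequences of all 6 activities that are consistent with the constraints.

3

Oscar is the only activity with nothing required before it, so every ordering starts there.
Enumerating by repeatedly choosing an available activity (one whose prerequisites are all placed) gives 3 distinct complete orderings.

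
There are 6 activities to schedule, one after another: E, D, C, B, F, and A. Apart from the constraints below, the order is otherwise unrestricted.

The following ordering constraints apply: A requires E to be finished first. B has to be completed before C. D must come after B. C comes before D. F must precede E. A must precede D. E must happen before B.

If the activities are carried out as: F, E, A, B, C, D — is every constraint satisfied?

Every stated constraint is respected: A sits at position 3, ahead of D at position 6, and each of the other listed pairs likewise has the predecessor earlier in the sequence.

Yes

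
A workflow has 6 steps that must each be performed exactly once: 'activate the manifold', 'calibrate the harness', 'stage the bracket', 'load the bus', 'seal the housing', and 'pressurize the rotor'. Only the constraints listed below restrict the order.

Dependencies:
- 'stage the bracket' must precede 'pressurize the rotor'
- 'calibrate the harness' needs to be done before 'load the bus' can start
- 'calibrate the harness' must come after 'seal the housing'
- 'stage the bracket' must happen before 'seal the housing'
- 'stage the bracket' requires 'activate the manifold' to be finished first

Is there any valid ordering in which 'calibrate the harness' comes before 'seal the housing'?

Following 'seal the housing' → 'calibrate the harness', 'seal the housing' must precede 'calibrate the harness' in every valid ordering.
Hence 'calibrate the harness' can never be scheduled before 'seal the housing'.

No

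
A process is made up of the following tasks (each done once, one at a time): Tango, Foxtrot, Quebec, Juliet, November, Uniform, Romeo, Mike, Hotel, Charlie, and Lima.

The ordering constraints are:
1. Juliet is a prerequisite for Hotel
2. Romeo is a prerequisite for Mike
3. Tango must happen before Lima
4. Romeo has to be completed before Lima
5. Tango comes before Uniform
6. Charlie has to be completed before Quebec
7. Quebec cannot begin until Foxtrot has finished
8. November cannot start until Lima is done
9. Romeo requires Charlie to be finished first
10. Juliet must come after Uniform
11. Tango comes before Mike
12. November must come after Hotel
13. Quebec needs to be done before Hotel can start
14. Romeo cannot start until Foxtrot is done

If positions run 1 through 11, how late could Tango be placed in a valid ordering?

The tasks that are forced after Tango, directly or by a chain of constraints, are Juliet, November, Uniform, Mike, Hotel, Lima. That's 6 tasks.
With 6 mandatory successors out of 11 tasks total, the latest slot for Tango is 11−6 = 5, and it's reachable by doing all non-successors before Tango.

5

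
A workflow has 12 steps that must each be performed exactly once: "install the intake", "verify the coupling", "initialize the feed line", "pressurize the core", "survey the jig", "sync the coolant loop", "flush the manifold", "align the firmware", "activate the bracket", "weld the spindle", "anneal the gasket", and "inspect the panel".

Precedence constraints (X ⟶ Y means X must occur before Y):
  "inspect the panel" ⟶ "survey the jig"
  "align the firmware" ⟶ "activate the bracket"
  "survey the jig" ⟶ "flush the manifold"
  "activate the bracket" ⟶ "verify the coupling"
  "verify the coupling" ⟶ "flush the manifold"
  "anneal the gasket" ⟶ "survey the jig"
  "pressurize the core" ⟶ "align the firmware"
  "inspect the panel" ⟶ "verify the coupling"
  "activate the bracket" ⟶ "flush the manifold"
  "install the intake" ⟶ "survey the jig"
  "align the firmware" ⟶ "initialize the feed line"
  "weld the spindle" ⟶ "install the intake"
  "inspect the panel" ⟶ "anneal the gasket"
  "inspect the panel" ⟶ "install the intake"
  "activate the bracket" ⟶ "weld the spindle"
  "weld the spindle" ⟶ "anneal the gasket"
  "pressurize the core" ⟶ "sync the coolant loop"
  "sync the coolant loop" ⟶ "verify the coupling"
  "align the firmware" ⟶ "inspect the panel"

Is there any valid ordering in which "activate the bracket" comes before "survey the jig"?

Every valid ordering already has "activate the bracket" before "survey the jig" (the constraints require it), so in particular at least one does.

Yes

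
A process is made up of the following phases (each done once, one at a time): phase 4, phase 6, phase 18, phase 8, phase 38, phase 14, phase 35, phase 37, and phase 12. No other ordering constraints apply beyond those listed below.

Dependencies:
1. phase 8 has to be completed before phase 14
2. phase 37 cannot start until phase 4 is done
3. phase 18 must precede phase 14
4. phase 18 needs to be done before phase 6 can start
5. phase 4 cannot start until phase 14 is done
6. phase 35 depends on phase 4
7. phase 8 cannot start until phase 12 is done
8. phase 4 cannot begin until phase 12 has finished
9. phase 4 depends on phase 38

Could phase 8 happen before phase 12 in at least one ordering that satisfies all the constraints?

Following phase 12 → phase 8, phase 12 must precede phase 8 in every valid ordering.
Hence phase 8 can never be scheduled before phase 12.

No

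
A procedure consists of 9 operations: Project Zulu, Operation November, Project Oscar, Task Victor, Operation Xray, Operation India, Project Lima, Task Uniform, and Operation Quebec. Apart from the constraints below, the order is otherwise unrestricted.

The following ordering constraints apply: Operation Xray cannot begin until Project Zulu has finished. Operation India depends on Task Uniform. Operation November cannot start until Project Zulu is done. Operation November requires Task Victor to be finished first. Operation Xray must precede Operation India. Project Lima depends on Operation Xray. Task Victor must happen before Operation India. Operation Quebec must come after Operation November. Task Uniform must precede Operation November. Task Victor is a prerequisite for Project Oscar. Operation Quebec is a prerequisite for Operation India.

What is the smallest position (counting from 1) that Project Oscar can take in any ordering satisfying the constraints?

2

The only operation forced before Project Oscar (directly or transitively) is Task Victor.
With 1 mandatory predecessor, the earliest Project Oscar can sit is position 1+1 = 2, and placing just that one first achieves it.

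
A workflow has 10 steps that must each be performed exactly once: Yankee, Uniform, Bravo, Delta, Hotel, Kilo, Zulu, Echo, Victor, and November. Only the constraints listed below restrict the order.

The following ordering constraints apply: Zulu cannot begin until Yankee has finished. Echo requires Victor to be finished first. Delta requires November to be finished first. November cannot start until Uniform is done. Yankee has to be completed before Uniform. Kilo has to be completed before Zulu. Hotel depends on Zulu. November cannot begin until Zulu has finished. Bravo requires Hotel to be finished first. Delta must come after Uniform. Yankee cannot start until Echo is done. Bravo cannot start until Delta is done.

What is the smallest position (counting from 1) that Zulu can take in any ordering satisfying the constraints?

5

Working backwards through the constraints from Zulu, its full set of required predecessors is Yankee, Kilo, Echo, Victor — 4 of them.
With 4 mandatory predecessors, the earliest Zulu can sit is position 4+1 = 5, and placing just those 4 first achieves it.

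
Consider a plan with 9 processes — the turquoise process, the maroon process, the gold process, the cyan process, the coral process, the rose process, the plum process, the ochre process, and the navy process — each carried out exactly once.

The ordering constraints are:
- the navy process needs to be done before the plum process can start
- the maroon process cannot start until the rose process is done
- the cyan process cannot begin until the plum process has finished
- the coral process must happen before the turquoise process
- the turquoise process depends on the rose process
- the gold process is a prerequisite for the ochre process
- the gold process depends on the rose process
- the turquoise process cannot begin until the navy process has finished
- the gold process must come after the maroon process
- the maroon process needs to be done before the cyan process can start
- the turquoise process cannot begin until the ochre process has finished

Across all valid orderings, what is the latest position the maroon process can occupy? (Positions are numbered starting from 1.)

5

The processes that are forced after the maroon process, directly or by a chain of constraints, are the turquoise process, the gold process, the cyan process, the ochre process. That's 4 processes.
So at least 4 processes follow the maroon process, putting the maroon process no later than position 5. That position is achievable by scheduling everything else first.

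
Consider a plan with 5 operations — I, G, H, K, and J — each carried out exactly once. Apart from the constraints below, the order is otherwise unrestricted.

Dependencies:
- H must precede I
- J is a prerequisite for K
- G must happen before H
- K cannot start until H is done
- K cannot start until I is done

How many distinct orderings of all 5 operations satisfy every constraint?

2 operations have no prerequisites (G, J), so any of them could come first.
Systematically extending each partial ordering one operation at a time and counting, there are 4 complete orderings.

4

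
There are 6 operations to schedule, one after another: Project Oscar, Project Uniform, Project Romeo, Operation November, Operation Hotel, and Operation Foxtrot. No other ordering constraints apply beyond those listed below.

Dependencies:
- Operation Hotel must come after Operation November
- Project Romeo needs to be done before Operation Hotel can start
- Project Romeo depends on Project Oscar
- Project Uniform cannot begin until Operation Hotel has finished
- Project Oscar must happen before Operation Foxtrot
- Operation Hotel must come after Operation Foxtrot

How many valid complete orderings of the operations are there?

The operations with no prerequisites are Project Oscar, Operation November; any of them can be placed first.
Systematically extending each partial ordering one operation at a time and counting, there are 8 complete orderings.

8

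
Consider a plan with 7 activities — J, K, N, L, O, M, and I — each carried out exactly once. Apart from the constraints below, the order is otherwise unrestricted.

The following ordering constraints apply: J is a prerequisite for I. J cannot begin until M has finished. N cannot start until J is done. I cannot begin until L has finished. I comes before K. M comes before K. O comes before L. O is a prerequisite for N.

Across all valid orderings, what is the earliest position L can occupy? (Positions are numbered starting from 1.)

Working backwards through the constraints from L, its only required predecessor is O.
So at minimum 1 activity comes before L, putting L no earlier than position 2. That position is achievable by scheduling exactly that predecessor first.

2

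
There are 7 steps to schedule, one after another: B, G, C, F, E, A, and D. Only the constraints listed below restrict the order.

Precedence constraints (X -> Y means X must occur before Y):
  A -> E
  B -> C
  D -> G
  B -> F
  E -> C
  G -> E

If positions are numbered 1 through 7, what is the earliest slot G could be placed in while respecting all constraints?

The only step forced before G (directly or transitively) is D.
With 1 mandatory predecessor, the earliest G can sit is position 1+1 = 2, and placing just that one first achieves it.

2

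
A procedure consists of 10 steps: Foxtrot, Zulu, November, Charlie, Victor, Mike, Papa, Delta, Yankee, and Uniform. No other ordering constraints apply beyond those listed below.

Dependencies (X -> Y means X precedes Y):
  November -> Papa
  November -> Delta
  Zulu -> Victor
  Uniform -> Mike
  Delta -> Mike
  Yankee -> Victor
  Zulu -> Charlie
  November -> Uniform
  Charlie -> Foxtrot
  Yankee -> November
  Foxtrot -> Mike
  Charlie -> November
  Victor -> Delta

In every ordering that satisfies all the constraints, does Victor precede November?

Nothing in the constraints links Victor and November; they are unordered relative to each other.
A valid ordering placing November before Victor exists, so the answer is no.

No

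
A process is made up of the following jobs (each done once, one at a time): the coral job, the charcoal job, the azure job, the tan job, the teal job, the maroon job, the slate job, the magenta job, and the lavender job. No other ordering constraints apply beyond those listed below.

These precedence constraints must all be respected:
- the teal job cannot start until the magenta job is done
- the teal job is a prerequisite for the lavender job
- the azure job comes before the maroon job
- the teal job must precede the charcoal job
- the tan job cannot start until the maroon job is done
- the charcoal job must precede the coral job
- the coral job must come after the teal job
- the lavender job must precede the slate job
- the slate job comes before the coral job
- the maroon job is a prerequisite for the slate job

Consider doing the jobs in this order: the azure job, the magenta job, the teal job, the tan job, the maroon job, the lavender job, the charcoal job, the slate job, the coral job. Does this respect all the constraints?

The sequence places the tan job ahead of the maroon job.
Since the maroon job is required before the tan job, the ordering is invalid.

No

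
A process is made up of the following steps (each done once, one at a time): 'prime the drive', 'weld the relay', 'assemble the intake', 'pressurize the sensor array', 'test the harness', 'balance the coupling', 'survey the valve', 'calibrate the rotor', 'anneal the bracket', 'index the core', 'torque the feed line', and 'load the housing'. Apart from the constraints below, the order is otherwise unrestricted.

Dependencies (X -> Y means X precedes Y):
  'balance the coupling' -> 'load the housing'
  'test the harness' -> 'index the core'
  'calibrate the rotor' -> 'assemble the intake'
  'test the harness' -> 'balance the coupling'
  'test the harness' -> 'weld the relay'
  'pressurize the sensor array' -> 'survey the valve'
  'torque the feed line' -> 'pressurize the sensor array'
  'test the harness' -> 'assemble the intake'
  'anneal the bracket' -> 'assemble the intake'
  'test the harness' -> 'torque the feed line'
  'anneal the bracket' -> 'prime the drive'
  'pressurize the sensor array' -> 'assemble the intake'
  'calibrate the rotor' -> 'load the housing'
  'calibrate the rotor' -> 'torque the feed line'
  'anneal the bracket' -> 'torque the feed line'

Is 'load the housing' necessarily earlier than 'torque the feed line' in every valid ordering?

No

Nothing in the constraints links 'load the housing' and 'torque the feed line'; they are unordered relative to each other.
So 'load the housing' can come before 'torque the feed line' or after — it is not forced.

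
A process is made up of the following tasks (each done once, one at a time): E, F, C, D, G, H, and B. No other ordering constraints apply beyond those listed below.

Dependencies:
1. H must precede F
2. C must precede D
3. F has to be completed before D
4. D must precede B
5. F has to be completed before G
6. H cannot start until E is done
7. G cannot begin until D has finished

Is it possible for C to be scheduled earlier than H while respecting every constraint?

Nothing in the constraints forces H before C — there is no chain from H to C.
So a valid ordering placing C earlier than H exists.

Yes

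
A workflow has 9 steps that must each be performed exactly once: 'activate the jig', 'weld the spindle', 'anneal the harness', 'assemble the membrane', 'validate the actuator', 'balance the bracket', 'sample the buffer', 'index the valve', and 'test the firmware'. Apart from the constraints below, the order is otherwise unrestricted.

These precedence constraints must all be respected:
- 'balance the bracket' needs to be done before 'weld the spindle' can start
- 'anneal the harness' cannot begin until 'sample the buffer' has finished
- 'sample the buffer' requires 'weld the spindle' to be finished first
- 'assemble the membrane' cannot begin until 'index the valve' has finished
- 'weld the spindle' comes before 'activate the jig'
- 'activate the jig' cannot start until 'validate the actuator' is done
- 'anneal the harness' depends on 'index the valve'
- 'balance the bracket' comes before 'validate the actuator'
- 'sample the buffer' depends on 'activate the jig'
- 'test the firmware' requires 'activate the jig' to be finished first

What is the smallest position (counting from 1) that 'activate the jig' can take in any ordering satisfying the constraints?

Working backwards through the constraints from 'activate the jig', its full set of required predecessors is 'weld the spindle', 'validate the actuator', 'balance the bracket' — 3 of them.
With 3 mandatory predecessors, the earliest 'activate the jig' can sit is position 3+1 = 4, and placing just those 3 first achieves it.

4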